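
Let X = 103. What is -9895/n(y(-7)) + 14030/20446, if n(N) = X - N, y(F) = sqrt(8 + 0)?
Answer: -10344762240/108374023 - 19790*sqrt(2)/10601 ≈ -98.094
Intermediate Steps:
y(F) = 2*sqrt(2) (y(F) = sqrt(8) = 2*sqrt(2))
n(N) = 103 - N
-9895/n(y(-7)) + 14030/20446 = -9895/(103 - 2*sqrt(2)) + 14030/20446 = -9895/(103 - 2*sqrt(2)) + 14030*(1/20446) = -9895/(103 - 2*sqrt(2)) + 7015/10223 = 7015/10223 - 9895/(103 - 2*sqrt(2))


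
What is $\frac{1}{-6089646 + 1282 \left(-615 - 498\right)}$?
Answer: $- \frac{1}{7516512} \approx -1.3304 \cdot 10^{-7}$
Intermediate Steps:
$\frac{1}{-6089646 + 1282 \left(-615 - 498\right)} = \frac{1}{-6089646 + 1282 \left(-1113\right)} = \frac{1}{-6089646 - 1426866} = \frac{1}{-7516512} = - \frac{1}{7516512}$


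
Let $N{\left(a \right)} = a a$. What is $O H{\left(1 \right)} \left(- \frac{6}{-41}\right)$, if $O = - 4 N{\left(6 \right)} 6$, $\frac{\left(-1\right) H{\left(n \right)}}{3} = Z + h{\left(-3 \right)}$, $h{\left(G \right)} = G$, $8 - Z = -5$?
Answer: $\frac{155520}{41} \approx 3793.2$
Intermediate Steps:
$N{\left(a \right)} = a^{2}$
$Z = 13$ ($Z = 8 - -5 = 8 + 5 = 13$)
$H{\left(n \right)} = -30$ ($H{\left(n \right)} = - 3 \left(13 - 3\right) = \left(-3\right) 10 = -30$)
$O = -864$ ($O = - 4 \cdot 6^{2} \cdot 6 = \left(-4\right) 36 \cdot 6 = \left(-144\right) 6 = -864$)
$O H{\left(1 \right)} \left(- \frac{6}{-41}\right) = \left(-864\right) \left(-30\right) \left(- \frac{6}{-41}\right) = 25920 \left(\left(-6\right) \left(- \frac{1}{41}\right)\right) = 25920 \cdot \frac{6}{41} = \frac{155520}{41}$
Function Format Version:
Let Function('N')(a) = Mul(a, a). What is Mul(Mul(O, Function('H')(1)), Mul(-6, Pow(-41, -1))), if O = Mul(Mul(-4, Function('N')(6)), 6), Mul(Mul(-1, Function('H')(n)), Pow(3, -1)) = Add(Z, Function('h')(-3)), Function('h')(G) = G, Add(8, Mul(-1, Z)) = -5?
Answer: Rational(155520, 41) ≈ 3793.2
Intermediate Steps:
Function('N')(a) = Pow(a, 2)
Z = 13 (Z = Add(8, Mul(-1, -5)) = Add(8, 5) = 13)
Function('H')(n) = -30 (Function('H')(n) = Mul(-3, Add(13, -3)) = Mul(-3, 10) = -30)
O = -864 (O = Mul(Mul(-4, Pow(6, 2)), 6) = Mul(Mul(-4, 36), 6) = Mul(-144, 6) = -864)
Mul(Mul(O, Function('H')(1)), Mul(-6, Pow(-41, -1))) = Mul(Mul(-864, -30), Mul(-6, Pow(-41, -1))) = Mul(25920, Mul(-6, Rational(-1, 41))) = Mul(25920, Rational(6, 41)) = Rational(155520, 41)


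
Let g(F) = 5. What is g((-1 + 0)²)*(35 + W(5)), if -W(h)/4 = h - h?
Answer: 175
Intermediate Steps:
W(h) = 0 (W(h) = -4*(h - h) = -4*0 = 0)
g((-1 + 0)²)*(35 + W(5)) = 5*(35 + 0) = 5*35 = 175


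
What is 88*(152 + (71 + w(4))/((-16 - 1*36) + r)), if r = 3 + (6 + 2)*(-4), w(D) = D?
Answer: 358952/27 ≈ 13295.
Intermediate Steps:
r = -29 (r = 3 + 8*(-4) = 3 - 32 = -29)
88*(152 + (71 + w(4))/((-16 - 1*36) + r)) = 88*(152 + (71 + 4)/((-16 - 1*36) - 29)) = 88*(152 + 75/((-16 - 36) - 29)) = 88*(152 + 75/(-52 - 29)) = 88*(152 + 75/(-81)) = 88*(152 + 75*(-1/81)) = 88*(152 - 25/27) = 88*(4079/27) = 358952/27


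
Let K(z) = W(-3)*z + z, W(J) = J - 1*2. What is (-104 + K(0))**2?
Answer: 10816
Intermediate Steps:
W(J) = -2 + J (W(J) = J - 2 = -2 + J)
K(z) = -4*z (K(z) = (-2 - 3)*z + z = -5*z + z = -4*z)
(-104 + K(0))**2 = (-104 - 4*0)**2 = (-104 + 0)**2 = (-104)**2 = 10816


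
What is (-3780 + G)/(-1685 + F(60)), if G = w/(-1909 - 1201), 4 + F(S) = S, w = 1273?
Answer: 11757073/5066190 ≈ 2.3207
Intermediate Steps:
F(S) = -4 + S
G = -1273/3110 (G = 1273/(-1909 - 1201) = 1273/(-3110) = 1273*(-1/3110) = -1273/3110 ≈ -0.40932)
(-3780 + G)/(-1685 + F(60)) = (-3780 - 1273/3110)/(-1685 + (-4 + 60)) = -11757073/(3110*(-1685 + 56)) = -11757073/3110/(-1629) = -11757073/3110*(-1/1629) = 11757073/5066190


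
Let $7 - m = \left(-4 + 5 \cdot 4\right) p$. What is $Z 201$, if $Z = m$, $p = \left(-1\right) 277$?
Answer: $892239$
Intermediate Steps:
$p = -277$
$m = 4439$ ($m = 7 - \left(-4 + 5 \cdot 4\right) \left(-277\right) = 7 - \left(-4 + 20\right) \left(-277\right) = 7 - 16 \left(-277\right) = 7 - -4432 = 7 + 4432 = 4439$)
$Z = 4439$
$Z 201 = 4439 \cdot 201 = 892239$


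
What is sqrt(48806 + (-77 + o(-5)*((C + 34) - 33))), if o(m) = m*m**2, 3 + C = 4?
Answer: sqrt(48479) ≈ 220.18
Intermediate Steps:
C = 1 (C = -3 + 4 = 1)
o(m) = m**3
sqrt(48806 + (-77 + o(-5)*((C + 34) - 33))) = sqrt(48806 + (-77 + (-5)**3*((1 + 34) - 33))) = sqrt(48806 + (-77 - 125*(35 - 33))) = sqrt(48806 + (-77 - 125*2)) = sqrt(48806 + (-77 - 250)) = sqrt(48806 - 327) = sqrt(48479)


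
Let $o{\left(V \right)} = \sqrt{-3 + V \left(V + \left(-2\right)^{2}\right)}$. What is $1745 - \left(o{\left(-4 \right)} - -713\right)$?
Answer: $1032 - i \sqrt{3} \approx 1032.0 - 1.732 i$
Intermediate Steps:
$o{\left(V \right)} = \sqrt{-3 + V \left(4 + V\right)}$ ($o{\left(V \right)} = \sqrt{-3 + V \left(V + 4\right)} = \sqrt{-3 + V \left(4 + V\right)}$)
$1745 - \left(o{\left(-4 \right)} - -713\right) = 1745 - \left(\sqrt{-3 + \left(-4\right)^{2} + 4 \left(-4\right)} - -713\right) = 1745 - \left(\sqrt{-3 + 16 - 16} + 713\right) = 1745 - \left(\sqrt{-3} + 713\right) = 1745 - \left(i \sqrt{3} + 713\right) = 1745 - \left(713 + i \sqrt{3}\right) = 1032 - i \sqrt{3}$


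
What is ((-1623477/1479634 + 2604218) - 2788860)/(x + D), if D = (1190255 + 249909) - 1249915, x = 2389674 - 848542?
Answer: -8813038855/82639038534 ≈ -0.10664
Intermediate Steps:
x = 1541132
D = 190249 (D = 1440164 - 1249915 = 190249)
((-1623477/1479634 + 2604218) - 2788860)/(x + D) = ((-1623477/1479634 + 2604218) - 2788860)/(1541132 + 190249) = ((-1623477*1/1479634 + 2604218) - 2788860)/1731381 = ((-1623477/1479634 + 2604218) - 2788860)*(1/1731381) = (3853287872735/1479634 - 2788860)*(1/1731381) = -273204204505/1479634*1/1731381 = -8813038855/82639038534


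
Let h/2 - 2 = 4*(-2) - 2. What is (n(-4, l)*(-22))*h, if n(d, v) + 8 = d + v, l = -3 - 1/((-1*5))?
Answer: -26048/5 ≈ -5209.6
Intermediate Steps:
l = -14/5 (l = -3 - 1/(-5) = -3 - 1*(-⅕) = -3 + ⅕ = -14/5 ≈ -2.8000)
n(d, v) = -8 + d + v (n(d, v) = -8 + (d + v) = -8 + d + v)
h = -16 (h = 4 + 2*(4*(-2) - 2) = 4 + 2*(-8 - 2) = 4 + 2*(-10) = 4 - 20 = -16)
(n(-4, l)*(-22))*h = ((-8 - 4 - 14/5)*(-22))*(-16) = -74/5*(-22)*(-16) = (1628/5)*(-16) = -26048/5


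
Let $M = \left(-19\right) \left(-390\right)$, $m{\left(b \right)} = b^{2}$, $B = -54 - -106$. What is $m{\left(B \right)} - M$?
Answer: $-4706$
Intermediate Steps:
$B = 52$ ($B = -54 + 106 = 52$)
$M = 7410$
$m{\left(B \right)} - M = 52^{2} - 7410 = 2704 - 7410 = -4706$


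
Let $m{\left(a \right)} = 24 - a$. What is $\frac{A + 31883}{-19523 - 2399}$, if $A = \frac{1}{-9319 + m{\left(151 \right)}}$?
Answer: $- \frac{301166817}{207075212} \approx -1.4544$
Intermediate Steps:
$A = - \frac{1}{9446}$ ($A = \frac{1}{-9319 + \left(24 - 151\right)} = \frac{1}{-9319 - 127} = \frac{1}{-9446} = - \frac{1}{9446} \approx -0.00010586$)
$\frac{A + 31883}{-19523 - 2399} = \frac{- \frac{1}{9446} + 31883}{-19523 - 2399} = \frac{301166817}{9446 \left(-21922\right)} = \frac{301166817}{9446} \left(- \frac{1}{21922}\right) = - \frac{301166817}{207075212}$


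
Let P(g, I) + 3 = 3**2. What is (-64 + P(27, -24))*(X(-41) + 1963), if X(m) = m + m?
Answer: -109098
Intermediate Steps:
P(g, I) = 6 (P(g, I) = -3 + 3**2 = -3 + 9 = 6)
X(m) = 2*m
(-64 + P(27, -24))*(X(-41) + 1963) = (-64 + 6)*(2*(-41) + 1963) = -58*(-82 + 1963) = -58*1881 = -109098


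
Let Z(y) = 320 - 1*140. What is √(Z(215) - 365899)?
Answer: I*√365719 ≈ 604.75*I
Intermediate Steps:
Z(y) = 180 (Z(y) = 320 - 140 = 180)
√(Z(215) - 365899) = √(180 - 365899) = √(-365719) = I*√365719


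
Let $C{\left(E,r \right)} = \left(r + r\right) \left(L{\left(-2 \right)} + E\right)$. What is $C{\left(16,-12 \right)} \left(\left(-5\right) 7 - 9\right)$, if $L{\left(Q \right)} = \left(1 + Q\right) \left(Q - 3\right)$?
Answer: $22176$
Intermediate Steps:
$L{\left(Q \right)} = \left(1 + Q\right) \left(-3 + Q\right)$
$C{\left(E,r \right)} = 2 r \left(5 + E\right)$ ($C{\left(E,r \right)} = \left(r + r\right) \left(\left(-3 + \left(-2\right)^{2} - -4\right) + E\right) = 2 r \left(\left(-3 + 4 + 4\right) + E\right) = 2 r \left(5 + E\right)$)
$C{\left(16,-12 \right)} \left(\left(-5\right) 7 - 9\right) = 2 \left(-12\right) \left(5 + 16\right) \left(\left(-5\right) 7 - 9\right) = 2 \left(-12\right) 21 \left(-35 - 9\right) = \left(-504\right) \left(-44\right) = 22176$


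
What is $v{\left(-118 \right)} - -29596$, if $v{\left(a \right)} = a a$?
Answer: $43520$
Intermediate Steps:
$v{\left(a \right)} = a^{2}$
$v{\left(-118 \right)} - -29596 = \left(-118\right)^{2} - -29596 = 13924 + 29596 = 43520$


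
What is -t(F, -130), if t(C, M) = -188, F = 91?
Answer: 188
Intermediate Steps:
-t(F, -130) = -1*(-188) = 188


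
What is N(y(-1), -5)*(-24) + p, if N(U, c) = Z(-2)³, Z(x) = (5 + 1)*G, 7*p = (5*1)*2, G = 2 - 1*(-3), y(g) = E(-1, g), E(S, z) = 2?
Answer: -4535990/7 ≈ -6.4800e+5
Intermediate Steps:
y(g) = 2
G = 5 (G = 2 + 3 = 5)
p = 10/7 (p = ((5*1)*2)/7 = (5*2)/7 = (⅐)*10 = 10/7 ≈ 1.4286)
Z(x) = 30 (Z(x) = (5 + 1)*5 = 6*5 = 30)
N(U, c) = 27000 (N(U, c) = 30³ = 27000)
N(y(-1), -5)*(-24) + p = 27000*(-24) + 10/7 = -648000 + 10/7 = -4535990/7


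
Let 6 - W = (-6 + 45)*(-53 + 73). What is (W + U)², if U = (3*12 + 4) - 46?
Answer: 608400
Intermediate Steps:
U = -6 (U = (36 + 4) - 46 = 40 - 46 = -6)
W = -774 (W = 6 - (-6 + 45)*(-53 + 73) = 6 - 39*20 = 6 - 1*780 = 6 - 780 = -774)
(W + U)² = (-774 - 6)² = (-780)² = 608400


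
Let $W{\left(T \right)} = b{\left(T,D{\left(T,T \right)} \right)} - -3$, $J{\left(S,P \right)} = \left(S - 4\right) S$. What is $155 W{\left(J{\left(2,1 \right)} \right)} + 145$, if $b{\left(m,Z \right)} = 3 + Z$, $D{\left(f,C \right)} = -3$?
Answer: $610$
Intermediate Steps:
$J{\left(S,P \right)} = S \left(-4 + S\right)$ ($J{\left(S,P \right)} = \left(-4 + S\right) S = S \left(-4 + S\right)$)
$W{\left(T \right)} = 3$ ($W{\left(T \right)} = \left(3 - 3\right) - -3 = 0 + 3 = 3$)
$155 W{\left(J{\left(2,1 \right)} \right)} + 145 = 155 \cdot 3 + 145 = 465 + 145 = 610$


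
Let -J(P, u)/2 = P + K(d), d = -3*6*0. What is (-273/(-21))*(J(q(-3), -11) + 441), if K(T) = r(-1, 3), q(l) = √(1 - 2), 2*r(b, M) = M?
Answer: 5694 - 26*I ≈ 5694.0 - 26.0*I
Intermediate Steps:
r(b, M) = M/2
d = 0 (d = -18*0 = 0)
q(l) = I (q(l) = √(-1) = I)
K(T) = 3/2 (K(T) = (½)*3 = 3/2)
J(P, u) = -3 - 2*P (J(P, u) = -2*(P + 3/2) = -2*(3/2 + P) = -3 - 2*P)
(-273/(-21))*(J(q(-3), -11) + 441) = (-273/(-21))*((-3 - 2*I) + 441) = (-273*(-1/21))*(438 - 2*I) = 13*(438 - 2*I) = 5694 - 26*I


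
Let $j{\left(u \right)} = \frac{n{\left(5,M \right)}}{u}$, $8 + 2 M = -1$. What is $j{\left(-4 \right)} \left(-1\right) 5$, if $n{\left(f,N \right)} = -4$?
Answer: $-5$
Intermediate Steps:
$M = - \frac{9}{2}$ ($M = -4 + \frac{1}{2} \left(-1\right) = -4 - \frac{1}{2} = - \frac{9}{2} \approx -4.5$)
$j{\left(u \right)} = - \frac{4}{u}$
$j{\left(-4 \right)} \left(-1\right) 5 = - \frac{4}{-4} \left(-1\right) 5 = \left(-4\right) \left(- \frac{1}{4}\right) \left(-1\right) 5 = 1 \left(-1\right) 5 = \left(-1\right) 5 = -5$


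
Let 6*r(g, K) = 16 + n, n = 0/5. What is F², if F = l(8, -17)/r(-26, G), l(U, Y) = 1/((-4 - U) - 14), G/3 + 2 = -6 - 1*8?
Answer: 9/43264 ≈ 0.00020803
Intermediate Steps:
n = 0 (n = 0*(⅕) = 0)
G = -48 (G = -6 + 3*(-6 - 1*8) = -6 + 3*(-6 - 8) = -6 + 3*(-14) = -6 - 42 = -48)
r(g, K) = 8/3 (r(g, K) = (16 + 0)/6 = (⅙)*16 = 8/3)
l(U, Y) = 1/(-18 - U)
F = -3/208 (F = (-1/(18 + 8))/(8/3) = -1/26*(3/8) = -1*1/26*(3/8) = -1/26*3/8 = -3/208 ≈ -0.014423)
F² = (-3/208)² = 9/43264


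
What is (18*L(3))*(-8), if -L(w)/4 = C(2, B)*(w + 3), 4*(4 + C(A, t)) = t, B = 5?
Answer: -9504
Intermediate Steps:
C(A, t) = -4 + t/4
L(w) = 33 + 11*w (L(w) = -4*(-4 + (¼)*5)*(w + 3) = -4*(-4 + 5/4)*(3 + w) = -(-11)*(3 + w) = -4*(-33/4 - 11*w/4) = 33 + 11*w)
(18*L(3))*(-8) = (18*(33 + 11*3))*(-8) = (18*(33 + 33))*(-8) = (18*66)*(-8) = 1188*(-8) = -9504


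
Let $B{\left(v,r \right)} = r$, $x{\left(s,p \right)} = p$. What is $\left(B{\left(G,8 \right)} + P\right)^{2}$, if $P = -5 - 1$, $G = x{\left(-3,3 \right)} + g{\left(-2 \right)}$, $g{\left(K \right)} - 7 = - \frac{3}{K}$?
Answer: $4$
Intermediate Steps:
$g{\left(K \right)} = 7 - \frac{3}{K}$
$G = \frac{23}{2}$ ($G = 3 + \left(7 - \frac{3}{-2}\right) = 3 + \left(7 - - \frac{3}{2}\right) = 3 + \left(7 + \frac{3}{2}\right) = 3 + \frac{17}{2} = \frac{23}{2} \approx 11.5$)
$P = -6$ ($P = -5 - 1 = -6$)
$\left(B{\left(G,8 \right)} + P\right)^{2} = \left(8 - 6\right)^{2} = 2^{2} = 4$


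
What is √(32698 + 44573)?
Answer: √77271 ≈ 277.98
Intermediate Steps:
√(32698 + 44573) = √77271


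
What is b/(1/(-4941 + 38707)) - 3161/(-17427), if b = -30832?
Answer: -18142784605063/17427 ≈ -1.0411e+9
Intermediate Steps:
b/(1/(-4941 + 38707)) - 3161/(-17427) = -30832/(1/(-4941 + 38707)) - 3161/(-17427) = -30832/(1/33766) - 3161*(-1/17427) = -30832/1/33766 + 3161/17427 = -30832*33766 + 3161/17427 = -1041073312 + 3161/17427 = -18142784605063/17427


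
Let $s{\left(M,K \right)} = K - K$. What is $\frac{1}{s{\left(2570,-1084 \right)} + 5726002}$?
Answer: $\frac{1}{5726002} \approx 1.7464 \cdot 10^{-7}$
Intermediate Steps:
$s{\left(M,K \right)} = 0$
$\frac{1}{s{\left(2570,-1084 \right)} + 5726002} = \frac{1}{0 + 5726002} = \frac{1}{5726002}$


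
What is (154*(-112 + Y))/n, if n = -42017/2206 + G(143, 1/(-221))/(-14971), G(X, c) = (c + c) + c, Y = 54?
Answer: 65192450595272/139017061429 ≈ 468.95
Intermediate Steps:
G(X, c) = 3*c (G(X, c) = 2*c + c = 3*c)
n = -139017061429/7298751746 (n = -42017/2206 + (3/(-221))/(-14971) = -42017*1/2206 + (3*(-1/221))*(-1/14971) = -42017/2206 - 3/221*(-1/14971) = -42017/2206 + 3/3308591 = -139017061429/7298751746 ≈ -19.047)
(154*(-112 + Y))/n = (154*(-112 + 54))/(-139017061429/7298751746) = (154*(-58))*(-7298751746/139017061429) = -8932*(-7298751746/139017061429) = 65192450595272/139017061429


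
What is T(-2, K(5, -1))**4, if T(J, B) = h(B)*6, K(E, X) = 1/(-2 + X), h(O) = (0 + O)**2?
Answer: 16/81 ≈ 0.19753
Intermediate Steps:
h(O) = O**2
T(J, B) = 6*B**2 (T(J, B) = B**2*6 = 6*B**2)
T(-2, K(5, -1))**4 = (6*(1/(-2 - 1))**2)**4 = (6*(1/(-3))**2)**4 = (6*(-1/3)**2)**4 = (6*(1/9))**4 = (2/3)**4 = 16/81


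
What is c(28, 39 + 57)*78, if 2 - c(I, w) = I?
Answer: -2028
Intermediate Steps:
c(I, w) = 2 - I
c(28, 39 + 57)*78 = (2 - 1*28)*78 = (2 - 28)*78 = -26*78 = -2028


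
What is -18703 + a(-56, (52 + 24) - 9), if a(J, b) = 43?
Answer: -18660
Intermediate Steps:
-18703 + a(-56, (52 + 24) - 9) = -18703 + 43 = -18660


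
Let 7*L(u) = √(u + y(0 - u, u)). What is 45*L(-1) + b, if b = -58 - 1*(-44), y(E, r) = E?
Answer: -14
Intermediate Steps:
L(u) = 0 (L(u) = √(u + (0 - u))/7 = √(u - u)/7 = √0/7 = (⅐)*0 = 0)
b = -14 (b = -58 + 44 = -14)
45*L(-1) + b = 45*0 - 14 = 0 - 14 = -14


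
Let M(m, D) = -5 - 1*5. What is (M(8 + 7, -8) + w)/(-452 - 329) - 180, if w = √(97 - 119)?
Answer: -140570/781 - I*√22/781 ≈ -179.99 - 0.0060057*I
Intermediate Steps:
M(m, D) = -10 (M(m, D) = -5 - 5 = -10)
w = I*√22 (w = √(-22) = I*√22 ≈ 4.6904*I)
(M(8 + 7, -8) + w)/(-452 - 329) - 180 = (-10 + I*√22)/(-452 - 329) - 180 = (-10 + I*√22)/(-781) - 180 = (-10 + I*√22)*(-1/781) - 180 = (10/781 - I*√22/781) - 180 = -140570/781 - I*√22/781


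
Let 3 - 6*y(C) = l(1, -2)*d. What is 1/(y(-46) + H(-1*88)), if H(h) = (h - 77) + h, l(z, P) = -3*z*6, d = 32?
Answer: -2/313 ≈ -0.0063898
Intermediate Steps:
l(z, P) = -18*z
y(C) = 193/2 (y(C) = ½ - (-18*1)*32/6 = ½ - (-3)*32 = ½ - ⅙*(-576) = ½ + 96 = 193/2)
H(h) = -77 + 2*h (H(h) = (-77 + h) + h = -77 + 2*h)
1/(y(-46) + H(-1*88)) = 1/(193/2 + (-77 + 2*(-1*88))) = 1/(193/2 + (-77 + 2*(-88))) = 1/(193/2 + (-77 - 176)) = 1/(193/2 - 253) = 1/(-313/2) = -2/313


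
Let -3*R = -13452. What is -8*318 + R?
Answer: 1940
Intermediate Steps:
R = 4484 (R = -⅓*(-13452) = 4484)
-8*318 + R = -8*318 + 4484 = -2544 + 4484 = 1940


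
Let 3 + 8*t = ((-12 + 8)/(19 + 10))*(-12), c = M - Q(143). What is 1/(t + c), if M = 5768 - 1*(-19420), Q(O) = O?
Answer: 232/5810401 ≈ 3.9928e-5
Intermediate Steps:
M = 25188 (M = 5768 + 19420 = 25188)
c = 25045 (c = 25188 - 1*143 = 25188 - 143 = 25045)
t = -39/232 (t = -3/8 + (((-12 + 8)/(19 + 10))*(-12))/8 = -3/8 + ((-4/29)*(-12))/8 = -3/8 + (((1/29)*(-4))*(-12))/8 = -3/8 + (-4/29*(-12))/8 = -3/8 + (⅛)*(48/29) = -3/8 + 6/29 = -39/232 ≈ -0.16810)
1/(t + c) = 1/(-39/232 + 25045) = 1/(5810401/232) = 232/5810401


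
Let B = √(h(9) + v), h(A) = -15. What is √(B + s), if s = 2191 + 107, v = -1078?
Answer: √(2298 + I*√1093) ≈ 47.939 + 0.3448*I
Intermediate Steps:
s = 2298
B = I*√1093 (B = √(-15 - 1078) = √(-1093) = I*√1093 ≈ 33.061*I)
√(B + s) = √(I*√1093 + 2298) = √(2298 + I*√1093)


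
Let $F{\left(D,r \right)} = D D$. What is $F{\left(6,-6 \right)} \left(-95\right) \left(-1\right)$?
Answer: $3420$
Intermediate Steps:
$F{\left(D,r \right)} = D^{2}$
$F{\left(6,-6 \right)} \left(-95\right) \left(-1\right) = 6^{2} \left(-95\right) \left(-1\right) = 36 \left(-95\right) \left(-1\right) = \left(-3420\right) \left(-1\right) = 3420$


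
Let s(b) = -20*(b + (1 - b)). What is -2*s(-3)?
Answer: 40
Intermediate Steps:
s(b) = -20 (s(b) = -20*1 = -20)
-2*s(-3) = -2*(-20) = 40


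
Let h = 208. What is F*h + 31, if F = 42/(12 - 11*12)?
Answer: -209/5 ≈ -41.800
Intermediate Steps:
F = -7/20 (F = 42/(12 - 132) = 42/(-120) = 42*(-1/120) = -7/20 ≈ -0.35000)
F*h + 31 = -7/20*208 + 31 = -364/5 + 31 = -209/5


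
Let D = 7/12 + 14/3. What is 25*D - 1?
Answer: 521/4 ≈ 130.25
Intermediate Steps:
D = 21/4 (D = 7*(1/12) + 14*(⅓) = 7/12 + 14/3 = 21/4 ≈ 5.2500)
25*D - 1 = 25*(21/4) - 1 = 525/4 - 1 = 521/4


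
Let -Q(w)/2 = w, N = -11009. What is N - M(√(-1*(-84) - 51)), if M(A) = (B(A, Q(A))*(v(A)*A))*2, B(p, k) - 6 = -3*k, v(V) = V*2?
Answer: -11801 - 792*√33 ≈ -16351.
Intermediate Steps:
Q(w) = -2*w
v(V) = 2*V
B(p, k) = 6 - 3*k
M(A) = 4*A²*(6 + 6*A) (M(A) = ((6 - (-6)*A)*((2*A)*A))*2 = ((6 + 6*A)*(2*A²))*2 = (2*A²*(6 + 6*A))*2 = 4*A²*(6 + 6*A))
N - M(√(-1*(-84) - 51)) = -11009 - 24*(√(-1*(-84) - 51))²*(1 + √(-1*(-84) - 51)) = -11009 - 24*(√(84 - 51))²*(1 + √(84 - 51)) = -11009 - 24*(√33)²*(1 + √33) = -11009 - 24*33*(1 + √33) = -11009 - (792 + 792*√33) = -11009 + (-792 - 792*√33) = -11801 - 792*√33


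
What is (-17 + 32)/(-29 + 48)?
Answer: 15/19 ≈ 0.78947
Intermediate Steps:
(-17 + 32)/(-29 + 48) = 15/19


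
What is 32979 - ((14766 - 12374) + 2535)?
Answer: 28052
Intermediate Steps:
32979 - ((14766 - 12374) + 2535) = 32979 - (2392 + 2535) = 32979 - 1*4927 = 32979 - 4927 = 28052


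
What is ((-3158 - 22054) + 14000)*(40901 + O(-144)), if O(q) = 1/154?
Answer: -35310820530/77 ≈ -4.5858e+8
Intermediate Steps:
O(q) = 1/154
((-3158 - 22054) + 14000)*(40901 + O(-144)) = ((-3158 - 22054) + 14000)*(40901 + 1/154) = (-25212 + 14000)*(6298755/154) = -11212*6298755/154 = -35310820530/77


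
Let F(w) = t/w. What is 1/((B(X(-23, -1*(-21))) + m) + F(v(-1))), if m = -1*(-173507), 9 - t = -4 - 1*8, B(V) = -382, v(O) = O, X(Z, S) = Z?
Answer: 1/173104 ≈ 5.7769e-6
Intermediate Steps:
t = 21 (t = 9 - (-4 - 1*8) = 9 - (-4 - 8) = 9 - 1*(-12) = 9 + 12 = 21)
m = 173507
F(w) = 21/w
1/((B(X(-23, -1*(-21))) + m) + F(v(-1))) = 1/((-382 + 173507) + 21/(-1)) = 1/(173125 + 21*(-1)) = 1/(173125 - 21) = 1/173104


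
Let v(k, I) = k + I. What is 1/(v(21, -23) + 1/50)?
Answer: -50/99 ≈ -0.50505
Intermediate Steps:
v(k, I) = I + k
1/(v(21, -23) + 1/50) = 1/((-23 + 21) + 1/50) = 1/(-2 + 1/50) = 1/(-99/50) = -50/99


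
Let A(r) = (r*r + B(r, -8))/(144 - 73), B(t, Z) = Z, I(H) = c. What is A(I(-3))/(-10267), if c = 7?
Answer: -41/728957 ≈ -5.6245e-5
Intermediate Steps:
I(H) = 7
A(r) = -8/71 + r²/71 (A(r) = (r*r - 8)/(144 - 73) = (r² - 8)/71 = (-8 + r²)*(1/71) = -8/71 + r²/71)
A(I(-3))/(-10267) = (-8/71 + (1/71)*7²)/(-10267) = (-8/71 + (1/71)*49)*(-1/10267) = (-8/71 + 49/71)*(-1/10267) = (41/71)*(-1/10267) = -41/728957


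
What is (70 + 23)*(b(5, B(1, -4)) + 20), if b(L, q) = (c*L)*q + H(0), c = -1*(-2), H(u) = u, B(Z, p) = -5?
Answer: -2790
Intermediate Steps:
c = 2
b(L, q) = 2*L*q (b(L, q) = (2*L)*q + 0 = 2*L*q + 0 = 2*L*q)
(70 + 23)*(b(5, B(1, -4)) + 20) = (70 + 23)*(2*5*(-5) + 20) = 93*(-50 + 20) = 93*(-30) = -2790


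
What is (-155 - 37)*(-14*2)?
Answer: 5376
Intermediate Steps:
(-155 - 37)*(-14*2) = -192*(-28) = 5376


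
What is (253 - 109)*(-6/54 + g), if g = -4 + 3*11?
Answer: 4160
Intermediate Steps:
g = 29 (g = -4 + 33 = 29)
(253 - 109)*(-6/54 + g) = (253 - 109)*(-6/54 + 29) = 144*((1/54)*(-6) + 29) = 144*(-⅑ + 29) = 144*(260/9) = 4160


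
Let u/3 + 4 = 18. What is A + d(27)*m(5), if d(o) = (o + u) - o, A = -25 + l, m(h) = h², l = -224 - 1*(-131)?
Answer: 932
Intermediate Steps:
l = -93 (l = -224 + 131 = -93)
A = -118 (A = -25 - 93 = -118)
u = 42 (u = -12 + 3*18 = -12 + 54 = 42)
d(o) = 42 (d(o) = (o + 42) - o = (42 + o) - o = 42)
A + d(27)*m(5) = -118 + 42*5² = -118 + 42*25 = -118 + 1050 = 932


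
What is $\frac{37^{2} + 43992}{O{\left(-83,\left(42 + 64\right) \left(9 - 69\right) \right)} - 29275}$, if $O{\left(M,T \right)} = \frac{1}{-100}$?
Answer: $- \frac{4536100}{2927501} \approx -1.5495$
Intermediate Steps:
$O{\left(M,T \right)} = - \frac{1}{100}$
$\frac{37^{2} + 43992}{O{\left(-83,\left(42 + 64\right) \left(9 - 69\right) \right)} - 29275} = \frac{37^{2} + 43992}{- \frac{1}{100} - 29275} = \frac{1369 + 43992}{- \frac{2927501}{100}} = 45361 \left(- \frac{100}{2927501}\right) = - \frac{4536100}{2927501}$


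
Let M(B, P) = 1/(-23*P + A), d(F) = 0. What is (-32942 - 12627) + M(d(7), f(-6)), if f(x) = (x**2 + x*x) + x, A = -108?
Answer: -74095195/1626 ≈ -45569.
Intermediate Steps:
f(x) = x + 2*x**2 (f(x) = (x**2 + x**2) + x = 2*x**2 + x = x + 2*x**2)
M(B, P) = 1/(-108 - 23*P) (M(B, P) = 1/(-23*P - 108) = 1/(-108 - 23*P))
(-32942 - 12627) + M(d(7), f(-6)) = (-32942 - 12627) - 1/(108 + 23*(-6*(1 + 2*(-6)))) = -45569 - 1/(108 + 23*(-6*(1 - 12))) = -45569 - 1/(108 + 23*(-6*(-11))) = -45569 - 1/(108 + 23*66) = -45569 - 1/(108 + 1518) = -45569 - 1/1626 = -74095195/1626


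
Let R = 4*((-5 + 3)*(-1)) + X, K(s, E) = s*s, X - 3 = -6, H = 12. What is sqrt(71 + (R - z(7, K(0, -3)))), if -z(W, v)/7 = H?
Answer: 4*sqrt(10) ≈ 12.649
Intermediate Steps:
X = -3 (X = 3 - 6 = -3)
K(s, E) = s**2
z(W, v) = -84 (z(W, v) = -7*12 = -84)
R = 5 (R = 4*((-5 + 3)*(-1)) - 3 = 4*(-2*(-1)) - 3 = 4*2 - 3 = 8 - 3 = 5)
sqrt(71 + (R - z(7, K(0, -3)))) = sqrt(71 + (5 - 1*(-84))) = sqrt(71 + (5 + 84)) = sqrt(71 + 89) = sqrt(160) = 4*sqrt(10)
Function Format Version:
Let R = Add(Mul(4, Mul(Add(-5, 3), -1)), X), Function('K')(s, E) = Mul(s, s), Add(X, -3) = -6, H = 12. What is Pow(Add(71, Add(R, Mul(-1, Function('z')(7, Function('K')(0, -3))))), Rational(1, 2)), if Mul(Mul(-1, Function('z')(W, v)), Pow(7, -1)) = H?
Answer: Mul(4, Pow(10, Rational(1, 2))) ≈ 12.649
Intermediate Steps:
X = -3 (X = Add(3, -6) = -3)
Function('K')(s, E) = Pow(s, 2)
Function('z')(W, v) = -84 (Function('z')(W, v) = Mul(-7, 12) = -84)
R = 5 (R = Add(Mul(4, Mul(Add(-5, 3), -1)), -3) = Add(Mul(4, Mul(-2, -1)), -3) = Add(Mul(4, 2), -3) = Add(8, -3) = 5)
Pow(Add(71, Add(R, Mul(-1, Function('z')(7, Function('K')(0, -3))))), Rational(1, 2)) = Pow(Add(71, Add(5, Mul(-1, -84))), Rational(1, 2)) = Pow(Add(71, Add(5, 84)), Rational(1, 2)) = Pow(Add(71, 89), Rational(1, 2)) = Pow(160, Rational(1, 2)) = Mul(4, Pow(10, Rational(1, 2)))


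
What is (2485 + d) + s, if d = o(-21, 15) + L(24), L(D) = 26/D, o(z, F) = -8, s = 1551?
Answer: 48349/12 ≈ 4029.1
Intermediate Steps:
d = -83/12 (d = -8 + 26/24 = -8 + 26*(1/24) = -8 + 13/12 = -83/12 ≈ -6.9167)
(2485 + d) + s = (2485 - 83/12) + 1551 = 29737/12 + 1551 = 48349/12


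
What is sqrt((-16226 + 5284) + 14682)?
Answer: 2*sqrt(935) ≈ 61.156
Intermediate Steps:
sqrt((-16226 + 5284) + 14682) = sqrt(-10942 + 14682) = sqrt(3740) = 2*sqrt(935)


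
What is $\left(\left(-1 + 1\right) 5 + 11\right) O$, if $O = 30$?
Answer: $330$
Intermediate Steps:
$\left(\left(-1 + 1\right) 5 + 11\right) O = \left(\left(-1 + 1\right) 5 + 11\right) 30 = \left(0 \cdot 5 + 11\right) 30 = \left(0 + 11\right) 30 = 11 \cdot 30 = 330$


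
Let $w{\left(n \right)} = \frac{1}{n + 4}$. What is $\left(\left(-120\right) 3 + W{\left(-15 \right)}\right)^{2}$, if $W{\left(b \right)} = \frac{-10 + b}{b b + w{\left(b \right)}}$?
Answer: $\frac{793729537225}{6120676} \approx 1.2968 \cdot 10^{5}$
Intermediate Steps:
$w{\left(n \right)} = \frac{1}{4 + n}$
$W{\left(b \right)} = \frac{-10 + b}{b^{2} + \frac{1}{4 + b}}$ ($W{\left(b \right)} = \frac{-10 + b}{b b + \frac{1}{4 + b}} = \frac{-10 + b}{b^{2} + \frac{1}{4 + b}}$)
$\left(\left(-120\right) 3 + W{\left(-15 \right)}\right)^{2} = \left(\left(-120\right) 3 + \frac{\left(-10 - 15\right) \left(4 - 15\right)}{1 + \left(-15\right)^{2} \left(4 - 15\right)}\right)^{2} = \left(-360 + \frac{1}{1 + 225 \left(-11\right)} \left(-25\right) \left(-11\right)\right)^{2} = \left(-360 + \frac{1}{1 - 2475} \left(-25\right) \left(-11\right)\right)^{2} = \left(-360 + \frac{1}{-2474} \left(-25\right) \left(-11\right)\right)^{2} = \left(-360 - \left(- \frac{25}{2474}\right) \left(-11\right)\right)^{2} = \left(-360 - \frac{275}{2474}\right)^{2} = \left(- \frac{890915}{2474}\right)^{2} = \frac{793729537225}{6120676}$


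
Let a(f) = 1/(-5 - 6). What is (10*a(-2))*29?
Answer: -290/11 ≈ -26.364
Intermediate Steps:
a(f) = -1/11 (a(f) = 1/(-11) = -1/11)
(10*a(-2))*29 = (10*(-1/11))*29 = -10/11*29 = -290/11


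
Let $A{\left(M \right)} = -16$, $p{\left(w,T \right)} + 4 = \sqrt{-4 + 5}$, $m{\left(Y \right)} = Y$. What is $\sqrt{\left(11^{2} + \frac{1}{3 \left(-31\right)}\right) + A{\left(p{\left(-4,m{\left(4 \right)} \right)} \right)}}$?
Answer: $\frac{2 \sqrt{227013}}{93} \approx 10.246$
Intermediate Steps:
$p{\left(w,T \right)} = -3$ ($p{\left(w,T \right)} = -4 + \sqrt{-4 + 5} = -4 + \sqrt{1} = -4 + 1 = -3$)
$\sqrt{\left(11^{2} + \frac{1}{3 \left(-31\right)}\right) + A{\left(p{\left(-4,m{\left(4 \right)} \right)} \right)}} = \sqrt{\left(11^{2} + \frac{1}{3 \left(-31\right)}\right) - 16} = \sqrt{\left(121 + \frac{1}{-93}\right) - 16} = \sqrt{\left(121 - \frac{1}{93}\right) - 16} = \sqrt{\frac{11252}{93} - 16} = \sqrt{\frac{9764}{93}} = \frac{2 \sqrt{227013}}{93}$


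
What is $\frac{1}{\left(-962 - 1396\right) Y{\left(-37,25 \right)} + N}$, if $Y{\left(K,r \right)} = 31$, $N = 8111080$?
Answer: $\frac{1}{8037982} \approx 1.2441 \cdot 10^{-7}$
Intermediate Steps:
$\frac{1}{\left(-962 - 1396\right) Y{\left(-37,25 \right)} + N} = \frac{1}{\left(-962 - 1396\right) 31 + 8111080} = \frac{1}{\left(-2358\right) 31 + 8111080} = \frac{1}{-73098 + 8111080} = \frac{1}{8037982}$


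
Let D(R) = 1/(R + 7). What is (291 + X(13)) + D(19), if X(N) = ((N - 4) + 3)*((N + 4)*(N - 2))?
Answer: 65911/26 ≈ 2535.0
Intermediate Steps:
D(R) = 1/(7 + R)
X(N) = (-1 + N)*(-2 + N)*(4 + N) (X(N) = ((-4 + N) + 3)*((4 + N)*(-2 + N)) = (-1 + N)*((-2 + N)*(4 + N)) = (-1 + N)*(-2 + N)*(4 + N))
(291 + X(13)) + D(19) = (291 + (8 + 13² + 13³ - 10*13)) + 1/(7 + 19) = (291 + (8 + 169 + 2197 - 130)) + 1/26 = (291 + 2244) + 1/26 = 2535 + 1/26 = 65911/26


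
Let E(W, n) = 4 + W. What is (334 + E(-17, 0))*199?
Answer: 63879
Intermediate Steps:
(334 + E(-17, 0))*199 = (334 + (4 - 17))*199 = (334 - 13)*199 = 321*199 = 63879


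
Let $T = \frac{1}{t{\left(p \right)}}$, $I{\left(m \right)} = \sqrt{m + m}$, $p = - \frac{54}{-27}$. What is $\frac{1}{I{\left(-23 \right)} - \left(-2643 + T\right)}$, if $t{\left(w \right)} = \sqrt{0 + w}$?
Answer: $\frac{2}{5286 - \sqrt{2} + 2 i \sqrt{46}} \approx 0.00037846 - 9.7144 \cdot 10^{-7} i$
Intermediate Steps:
$p = 2$ ($p = \left(-54\right) \left(- \frac{1}{27}\right) = 2$)
$I{\left(m \right)} = \sqrt{2} \sqrt{m}$ ($I{\left(m \right)} = \sqrt{2 m} = \sqrt{2} \sqrt{m}$)
$t{\left(w \right)} = \sqrt{w}$
$T = \frac{\sqrt{2}}{2}$ ($T = \frac{1}{\sqrt{2}} = \frac{\sqrt{2}}{2} \approx 0.70711$)
$\frac{1}{I{\left(-23 \right)} - \left(-2643 + T\right)} = \frac{1}{\sqrt{2} \sqrt{-23} + \left(2643 - \frac{\sqrt{2}}{2}\right)} = \frac{1}{\sqrt{2} i \sqrt{23} + \left(2643 - \frac{\sqrt{2}}{2}\right)} = \frac{1}{i \sqrt{46} + \left(2643 - \frac{\sqrt{2}}{2}\right)} = \frac{1}{2643 - \frac{\sqrt{2}}{2} + i \sqrt{46}}$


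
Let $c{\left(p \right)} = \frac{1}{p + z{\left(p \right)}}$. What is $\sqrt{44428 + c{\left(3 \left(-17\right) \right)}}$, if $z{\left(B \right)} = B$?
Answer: $\frac{\sqrt{462228810}}{102} \approx 210.78$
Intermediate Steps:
$c{\left(p \right)} = \frac{1}{2 p}$ ($c{\left(p \right)} = \frac{1}{p + p} = \frac{1}{2 p}$)
$\sqrt{44428 + c{\left(3 \left(-17\right) \right)}} = \sqrt{44428 + \frac{1}{2 \cdot 3 \left(-17\right)}} = \sqrt{44428 + \frac{1}{2 \left(-51\right)}} = \sqrt{44428 + \frac{1}{2} \left(- \frac{1}{51}\right)} = \sqrt{44428 - \frac{1}{102}} = \sqrt{\frac{4531655}{102}} = \frac{\sqrt{462228810}}{102}$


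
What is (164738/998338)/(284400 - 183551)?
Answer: 11767/7191527783 ≈ 1.6362e-6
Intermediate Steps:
(164738/998338)/(284400 - 183551) = (164738*(1/998338))/100849 = (82369/499169)*(1/100849) = 11767/7191527783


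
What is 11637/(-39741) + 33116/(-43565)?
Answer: -607676287/577105555 ≈ -1.0530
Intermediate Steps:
11637/(-39741) + 33116/(-43565) = 11637*(-1/39741) + 33116*(-1/43565) = -3879/13247 - 33116/43565 = -607676287/577105555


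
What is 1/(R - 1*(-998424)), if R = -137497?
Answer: 1/860927 ≈ 1.1615e-6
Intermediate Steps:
1/(R - 1*(-998424)) = 1/(-137497 - 1*(-998424)) = 1/(-137497 + 998424) = 1/860927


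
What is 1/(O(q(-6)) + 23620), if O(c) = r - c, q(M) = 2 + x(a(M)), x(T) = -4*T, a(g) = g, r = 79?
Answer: 1/23673 ≈ 4.2242e-5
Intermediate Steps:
q(M) = 2 - 4*M
O(c) = 79 - c
1/(O(q(-6)) + 23620) = 1/((79 - (2 - 4*(-6))) + 23620) = 1/((79 - (2 + 24)) + 23620) = 1/((79 - 1*26) + 23620) = 1/((79 - 26) + 23620) = 1/(53 + 23620) = 1/23673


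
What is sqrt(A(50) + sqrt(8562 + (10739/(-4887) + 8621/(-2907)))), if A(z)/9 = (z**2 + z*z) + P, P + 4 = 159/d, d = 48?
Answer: sqrt(22145091582289221 + 935408*sqrt(2368974954382518))/701556 ≈ 212.34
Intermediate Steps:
P = -11/16 (P = -4 + 159/48 = -4 + 159*(1/48) = -4 + 53/16 = -11/16 ≈ -0.68750)
A(z) = -99/16 + 18*z**2 (A(z) = 9*((z**2 + z*z) - 11/16) = 9*((z**2 + z**2) - 11/16) = 9*(2*z**2 - 11/16) = 9*(-11/16 + 2*z**2) = -99/16 + 18*z**2)
sqrt(A(50) + sqrt(8562 + (10739/(-4887) + 8621/(-2907)))) = sqrt((-99/16 + 18*50**2) + sqrt(8562 + (10739/(-4887) + 8621/(-2907)))) = sqrt((-99/16 + 18*2500) + sqrt(8562 + (10739*(-1/4887) + 8621*(-1/2907)))) = sqrt((-99/16 + 45000) + sqrt(8562 + (-10739/4887 - 8621/2907))) = sqrt(719901/16 + sqrt(8562 - 8149900/1578501)) = sqrt(719901/16 + sqrt(13506975662/1578501)) = sqrt(719901/16 + sqrt(2368974954382518)/526167)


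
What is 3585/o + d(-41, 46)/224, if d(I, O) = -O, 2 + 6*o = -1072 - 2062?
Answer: -11077/1568 ≈ -7.0644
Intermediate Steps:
o = -1568/3 (o = -⅓ + (-1072 - 2062)/6 = -⅓ + (⅙)*(-3134) = -⅓ - 1567/3 = -1568/3 ≈ -522.67)
3585/o + d(-41, 46)/224 = 3585/(-1568/3) - 1*46/224 = 3585*(-3/1568) - 46*1/224 = -10755/1568 - 23/112 = -11077/1568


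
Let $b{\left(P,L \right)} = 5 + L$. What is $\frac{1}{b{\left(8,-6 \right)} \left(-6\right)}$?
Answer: $\frac{1}{6} \approx 0.16667$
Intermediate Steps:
$\frac{1}{b{\left(8,-6 \right)} \left(-6\right)} = \frac{1}{\left(5 - 6\right) \left(-6\right)} = \frac{1}{\left(-1\right) \left(-6\right)} = \frac{1}{6}$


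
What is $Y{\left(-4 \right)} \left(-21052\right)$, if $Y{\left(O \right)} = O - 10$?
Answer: $294728$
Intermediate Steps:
$Y{\left(O \right)} = -10 + O$ ($Y{\left(O \right)} = O - 10 = -10 + O$)
$Y{\left(-4 \right)} \left(-21052\right) = \left(-10 - 4\right) \left(-21052\right) = \left(-14\right) \left(-21052\right) = 294728$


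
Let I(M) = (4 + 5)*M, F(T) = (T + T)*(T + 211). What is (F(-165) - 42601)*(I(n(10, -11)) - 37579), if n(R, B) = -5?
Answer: 2173952344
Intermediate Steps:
F(T) = 2*T*(211 + T) (F(T) = (2*T)*(211 + T) = 2*T*(211 + T))
I(M) = 9*M
(F(-165) - 42601)*(I(n(10, -11)) - 37579) = (2*(-165)*(211 - 165) - 42601)*(9*(-5) - 37579) = (2*(-165)*46 - 42601)*(-45 - 37579) = (-15180 - 42601)*(-37624) = -57781*(-37624) = 2173952344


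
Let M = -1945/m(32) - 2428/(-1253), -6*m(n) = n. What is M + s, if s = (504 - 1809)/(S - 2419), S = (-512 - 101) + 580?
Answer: 4512153799/12289424 ≈ 367.16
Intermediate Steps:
m(n) = -n/6
S = -33 (S = -613 + 580 = -33)
s = 1305/2452 (s = (504 - 1809)/(-33 - 2419) = -1305/(-2452) = -1305*(-1/2452) = 1305/2452 ≈ 0.53222)
M = 7350103/20048 (M = -1945/((-⅙*32)) - 2428/(-1253) = -1945/(-16/3) - 2428*(-1/1253) = -1945*(-3/16) + 2428/1253 = 5835/16 + 2428/1253 = 7350103/20048 ≈ 366.63)
M + s = 7350103/20048 + 1305/2452 = 4512153799/12289424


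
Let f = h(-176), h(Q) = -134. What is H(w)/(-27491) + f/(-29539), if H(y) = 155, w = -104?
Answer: -894751/812056649 ≈ -0.0011018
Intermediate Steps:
f = -134
H(w)/(-27491) + f/(-29539) = 155/(-27491) - 134/(-29539) = 155*(-1/27491) - 134*(-1/29539) = -155/27491 + 134/29539 = -894751/812056649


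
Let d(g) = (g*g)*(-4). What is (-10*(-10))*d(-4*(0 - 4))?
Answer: -102400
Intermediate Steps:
d(g) = -4*g**2 (d(g) = g**2*(-4) = -4*g**2)
(-10*(-10))*d(-4*(0 - 4)) = (-10*(-10))*(-4*16*(0 - 4)**2) = 100*(-4*(-4*(-4))**2) = 100*(-4*16**2) = 100*(-4*256) = 100*(-1024) = -102400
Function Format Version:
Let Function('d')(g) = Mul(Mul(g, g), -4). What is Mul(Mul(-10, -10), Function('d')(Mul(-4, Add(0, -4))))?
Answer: -102400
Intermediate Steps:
Function('d')(g) = Mul(-4, Pow(g, 2)) (Function('d')(g) = Mul(Pow(g, 2), -4) = Mul(-4, Pow(g, 2)))
Mul(Mul(-10, -10), Function('d')(Mul(-4, Add(0, -4)))) = Mul(Mul(-10, -10), Mul(-4, Pow(Mul(-4, Add(0, -4)), 2))) = Mul(100, Mul(-4, Pow(Mul(-4, -4), 2))) = Mul(100, Mul(-4, Pow(16, 2))) = Mul(100, Mul(-4, 256)) = Mul(100, -1024) = -102400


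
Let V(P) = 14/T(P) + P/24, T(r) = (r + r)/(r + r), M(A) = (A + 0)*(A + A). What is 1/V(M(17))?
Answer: 12/457 ≈ 0.026258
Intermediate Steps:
M(A) = 2*A**2 (M(A) = A*(2*A) = 2*A**2)
T(r) = 1 (T(r) = (2*r)/((2*r)) = (2*r)*(1/(2*r)) = 1)
V(P) = 14 + P/24 (V(P) = 14/1 + P/24 = 14*1 + P*(1/24) = 14 + P/24)
1/V(M(17)) = 1/(14 + (2*17**2)/24) = 1/(14 + (2*289)/24) = 1/(14 + (1/24)*578) = 1/(14 + 289/12) = 1/(457/12) = 12/457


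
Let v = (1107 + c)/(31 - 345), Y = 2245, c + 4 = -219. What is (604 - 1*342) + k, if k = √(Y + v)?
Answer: 262 + √55267611/157 ≈ 309.35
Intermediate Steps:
c = -223 (c = -4 - 219 = -223)
v = -442/157 (v = (1107 - 223)/(31 - 345) = 884/(-314) = 884*(-1/314) = -442/157 ≈ -2.8153)
k = √55267611/157 (k = √(2245 - 442/157) = √(352023/157) = √55267611/157 ≈ 47.352)
(604 - 1*342) + k = (604 - 1*342) + √55267611/157 = (604 - 342) + √55267611/157 = 262 + √55267611/157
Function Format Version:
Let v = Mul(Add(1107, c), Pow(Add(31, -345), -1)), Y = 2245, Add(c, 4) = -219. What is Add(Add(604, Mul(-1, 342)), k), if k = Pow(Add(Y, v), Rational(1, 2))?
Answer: Add(262, Mul(Rational(1, 157), Pow(55267611, Rational(1, 2)))) ≈ 309.35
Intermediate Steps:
c = -223 (c = Add(-4, -219) = -223)
v = Rational(-442, 157) (v = Mul(Add(1107, -223), Pow(Add(31, -345), -1)) = Mul(884, Pow(-314, -1)) = Mul(884, Rational(-1, 314)) = Rational(-442, 157) ≈ -2.8153)
k = Mul(Rational(1, 157), Pow(55267611, Rational(1, 2))) (k = Pow(Add(2245, Rational(-442, 157)), Rational(1, 2)) = Pow(Rational(352023, 157), Rational(1, 2)) = Mul(Rational(1, 157), Pow(55267611, Rational(1, 2))) ≈ 47.352)
Add(Add(604, Mul(-1, 342)), k) = Add(Add(604, Mul(-1, 342)), Mul(Rational(1, 157), Pow(55267611, Rational(1, 2)))) = Add(Add(604, -342), Mul(Rational(1, 157), Pow(55267611, Rational(1, 2)))) = Add(262, Mul(Rational(1, 157), Pow(55267611, Rational(1, 2))))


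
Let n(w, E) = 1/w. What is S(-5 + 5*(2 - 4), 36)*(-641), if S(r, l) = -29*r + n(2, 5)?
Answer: -558311/2 ≈ -2.7916e+5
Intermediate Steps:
n(w, E) = 1/w
S(r, l) = ½ - 29*r (S(r, l) = -29*r + 1/2 = -29*r + ½ = ½ - 29*r)
S(-5 + 5*(2 - 4), 36)*(-641) = (½ - 29*(-5 + 5*(2 - 4)))*(-641) = (½ - 29*(-5 + 5*(-2)))*(-641) = (½ - 29*(-5 - 10))*(-641) = (½ - 29*(-15))*(-641) = (½ + 435)*(-641) = (871/2)*(-641) = -558311/2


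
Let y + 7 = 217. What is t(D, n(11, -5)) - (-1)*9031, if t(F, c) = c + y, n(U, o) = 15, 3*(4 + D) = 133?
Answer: 9256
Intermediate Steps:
D = 121/3 (D = -4 + (1/3)*133 = -4 + 133/3 = 121/3 ≈ 40.333)
y = 210 (y = -7 + 217 = 210)
t(F, c) = 210 + c (t(F, c) = c + 210 = 210 + c)
t(D, n(11, -5)) - (-1)*9031 = (210 + 15) - (-1)*9031 = 225 - 1*(-9031) = 225 + 9031 = 9256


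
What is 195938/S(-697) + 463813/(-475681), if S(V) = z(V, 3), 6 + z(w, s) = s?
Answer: -93205375217/1427043 ≈ -65314.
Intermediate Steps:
z(w, s) = -6 + s
S(V) = -3 (S(V) = -6 + 3 = -3)
195938/S(-697) + 463813/(-475681) = 195938/(-3) + 463813/(-475681) = 195938*(-⅓) + 463813*(-1/475681) = -195938/3 - 463813/475681 = -93205375217/1427043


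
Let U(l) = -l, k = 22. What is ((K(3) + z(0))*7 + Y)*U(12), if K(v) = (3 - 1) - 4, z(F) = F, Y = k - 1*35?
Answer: 324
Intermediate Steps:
Y = -13 (Y = 22 - 1*35 = 22 - 35 = -13)
K(v) = -2 (K(v) = 2 - 4 = -2)
((K(3) + z(0))*7 + Y)*U(12) = ((-2 + 0)*7 - 13)*(-1*12) = (-2*7 - 13)*(-12) = (-14 - 13)*(-12) = -27*(-12) = 324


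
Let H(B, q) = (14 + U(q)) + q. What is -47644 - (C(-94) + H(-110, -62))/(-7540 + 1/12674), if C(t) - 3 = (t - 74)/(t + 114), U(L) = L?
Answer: -22764777185878/477809795 ≈ -47644.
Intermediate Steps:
H(B, q) = 14 + 2*q (H(B, q) = (14 + q) + q = 14 + 2*q)
C(t) = 3 + (-74 + t)/(114 + t) (C(t) = 3 + (t - 74)/(t + 114) = 3 + (-74 + t)/(114 + t))
-47644 - (C(-94) + H(-110, -62))/(-7540 + 1/12674) = -47644 - (4*(67 - 94)/(114 - 94) + (14 + 2*(-62)))/(-7540 + 1/12674) = -47644 - (4*(-27)/20 + (14 - 124))/(-7540 + 1/12674) = -47644 - (4*(1/20)*(-27) - 110)/(-95561959/12674) = -47644 - (-27/5 - 110)*(-12674)/95561959 = -47644 - (-577)*(-12674)/(5*95561959) = -47644 - 1*7312898/477809795 = -47644 - 7312898/477809795 = -22764777185878/477809795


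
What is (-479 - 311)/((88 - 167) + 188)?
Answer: -790/109 ≈ -7.2477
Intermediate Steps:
(-479 - 311)/((88 - 167) + 188) = -790/(-79 + 188) = -790/109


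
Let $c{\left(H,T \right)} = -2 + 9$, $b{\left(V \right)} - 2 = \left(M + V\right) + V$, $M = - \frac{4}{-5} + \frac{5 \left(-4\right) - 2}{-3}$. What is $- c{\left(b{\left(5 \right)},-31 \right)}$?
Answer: $-7$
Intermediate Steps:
$M = \frac{122}{15}$ ($M = \left(-4\right) \left(- \frac{1}{5}\right) + \left(-20 - 2\right) \left(- \frac{1}{3}\right) = \frac{4}{5} - - \frac{22}{3} = \frac{4}{5} + \frac{22}{3} = \frac{122}{15} \approx 8.1333$)
$b{\left(V \right)} = \frac{152}{15} + 2 V$ ($b{\left(V \right)} = 2 + \left(\left(\frac{122}{15} + V\right) + V\right) = 2 + \left(\frac{122}{15} + 2 V\right) = \frac{152}{15} + 2 V$)
$c{\left(H,T \right)} = 7$
$- c{\left(b{\left(5 \right)},-31 \right)} = \left(-1\right) 7 = -7$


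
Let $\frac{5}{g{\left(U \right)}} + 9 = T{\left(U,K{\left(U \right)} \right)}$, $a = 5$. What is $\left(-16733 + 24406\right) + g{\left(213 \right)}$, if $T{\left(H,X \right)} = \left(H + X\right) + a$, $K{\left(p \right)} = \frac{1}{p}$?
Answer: $\frac{341587679}{44518} \approx 7673.0$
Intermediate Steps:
$T{\left(H,X \right)} = 5 + H + X$ ($T{\left(H,X \right)} = \left(H + X\right) + 5 = 5 + H + X$)
$g{\left(U \right)} = \frac{5}{-4 + U + \frac{1}{U}}$ ($g{\left(U \right)} = \frac{5}{-9 + \left(5 + U + \frac{1}{U}\right)} = \frac{5}{-4 + U + \frac{1}{U}}$)
$\left(-16733 + 24406\right) + g{\left(213 \right)} = \left(-16733 + 24406\right) + 5 \cdot 213 \frac{1}{1 + 213 \left(-4 + 213\right)} = 7673 + 5 \cdot 213 \frac{1}{1 + 213 \cdot 209} = 7673 + 5 \cdot 213 \frac{1}{1 + 44517} = 7673 + 5 \cdot 213 \cdot \frac{1}{44518} = 7673 + \frac{1065}{44518} = \frac{341587679}{44518}$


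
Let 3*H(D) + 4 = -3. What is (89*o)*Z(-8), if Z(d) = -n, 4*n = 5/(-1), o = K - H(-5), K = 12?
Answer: 19135/12 ≈ 1594.6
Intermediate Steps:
H(D) = -7/3 (H(D) = -4/3 + (1/3)*(-3) = -4/3 - 1 = -7/3)
o = 43/3 (o = 12 - 1*(-7/3) = 12 + 7/3 = 43/3 ≈ 14.333)
n = -5/4 (n = (5/(-1))/4 = (-1*5)/4 = (1/4)*(-5) = -5/4 ≈ -1.2500)
Z(d) = 5/4 (Z(d) = -1*(-5/4) = 5/4)
(89*o)*Z(-8) = (89*(43/3))*(5/4) = (3827/3)*(5/4) = 19135/12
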